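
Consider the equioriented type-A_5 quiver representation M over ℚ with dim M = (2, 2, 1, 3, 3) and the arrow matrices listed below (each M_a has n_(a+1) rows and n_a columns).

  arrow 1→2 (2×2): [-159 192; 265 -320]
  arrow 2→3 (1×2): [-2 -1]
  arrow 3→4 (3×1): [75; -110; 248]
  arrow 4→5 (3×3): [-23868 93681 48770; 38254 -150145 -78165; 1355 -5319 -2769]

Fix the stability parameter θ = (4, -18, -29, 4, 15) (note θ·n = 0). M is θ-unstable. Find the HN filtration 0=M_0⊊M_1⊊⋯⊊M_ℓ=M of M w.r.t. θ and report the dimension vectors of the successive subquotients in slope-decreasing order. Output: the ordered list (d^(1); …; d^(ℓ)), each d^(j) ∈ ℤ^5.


Interval decomposition of M: I[1,1], I[1,5], I[2,2], I[4,5]^2.
HN type (ℓ=4): μ^(1)=15; μ^(2)=4; μ^(3)=-43/3; μ^(4)=-18

((0, 0, 0, 0, 3); (1, 0, 0, 3, 0); (1, 1, 1, 0, 0); (0, 1, 0, 0, 0))


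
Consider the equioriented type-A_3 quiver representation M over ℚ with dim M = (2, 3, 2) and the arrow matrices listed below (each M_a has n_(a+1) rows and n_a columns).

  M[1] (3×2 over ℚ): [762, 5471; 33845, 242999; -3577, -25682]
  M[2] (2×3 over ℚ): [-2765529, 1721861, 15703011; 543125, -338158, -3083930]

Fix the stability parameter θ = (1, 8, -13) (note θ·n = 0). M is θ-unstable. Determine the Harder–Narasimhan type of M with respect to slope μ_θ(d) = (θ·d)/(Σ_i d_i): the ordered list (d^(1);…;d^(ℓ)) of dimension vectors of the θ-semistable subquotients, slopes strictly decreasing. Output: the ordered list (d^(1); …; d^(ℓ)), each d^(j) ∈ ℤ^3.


Via rank(M_{q-1}∘⋯∘M_p): M ≅ I[1,2], I[1,3], I[2,3].
μ_θ-semistable layers: μ^(1)=8; μ^(2)=1; μ^(3)=-4/3; μ^(4)=-5/2

((0, 1, 0); (1, 0, 0); (1, 1, 1); (0, 1, 1))


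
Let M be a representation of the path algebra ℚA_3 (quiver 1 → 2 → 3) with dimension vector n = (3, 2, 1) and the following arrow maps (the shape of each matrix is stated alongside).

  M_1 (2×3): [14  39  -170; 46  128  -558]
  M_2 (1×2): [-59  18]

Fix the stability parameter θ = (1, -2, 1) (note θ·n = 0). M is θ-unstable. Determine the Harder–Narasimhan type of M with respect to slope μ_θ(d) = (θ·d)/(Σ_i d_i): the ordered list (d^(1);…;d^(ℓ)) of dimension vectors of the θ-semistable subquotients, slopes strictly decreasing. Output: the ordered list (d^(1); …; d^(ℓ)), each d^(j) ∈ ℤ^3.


Barcode: M ≅ I[1,1], I[1,2], I[1,3]. HN layers by μ_θ (2 steps, strictly decreasing):
  μ^(1)=1; μ^(2)=-1/2

((1, 0, 1); (2, 2, 0))


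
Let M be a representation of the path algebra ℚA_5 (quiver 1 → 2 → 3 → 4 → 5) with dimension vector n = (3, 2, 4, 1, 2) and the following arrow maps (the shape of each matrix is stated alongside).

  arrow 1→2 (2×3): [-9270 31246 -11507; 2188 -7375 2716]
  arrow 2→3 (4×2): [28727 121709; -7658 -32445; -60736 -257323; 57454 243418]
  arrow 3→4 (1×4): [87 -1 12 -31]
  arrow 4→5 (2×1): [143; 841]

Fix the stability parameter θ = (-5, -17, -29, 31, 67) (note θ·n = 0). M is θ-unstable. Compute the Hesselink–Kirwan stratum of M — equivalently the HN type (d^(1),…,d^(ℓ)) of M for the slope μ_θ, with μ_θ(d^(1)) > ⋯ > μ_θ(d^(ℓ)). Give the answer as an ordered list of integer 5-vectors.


Via rank(M_{q-1}∘⋯∘M_p): M ≅ I[1,1], I[1,3], I[1,5], I[3,3]^2, I[5,5].
μ_θ-semistable layers: μ^(1)=67; μ^(2)=31; μ^(3)=-5; μ^(4)=-17; μ^(5)=-29

((0, 0, 0, 0, 2); (0, 0, 0, 1, 0); (1, 0, 0, 0, 0); (2, 2, 2, 0, 0); (0, 0, 2, 0, 0))


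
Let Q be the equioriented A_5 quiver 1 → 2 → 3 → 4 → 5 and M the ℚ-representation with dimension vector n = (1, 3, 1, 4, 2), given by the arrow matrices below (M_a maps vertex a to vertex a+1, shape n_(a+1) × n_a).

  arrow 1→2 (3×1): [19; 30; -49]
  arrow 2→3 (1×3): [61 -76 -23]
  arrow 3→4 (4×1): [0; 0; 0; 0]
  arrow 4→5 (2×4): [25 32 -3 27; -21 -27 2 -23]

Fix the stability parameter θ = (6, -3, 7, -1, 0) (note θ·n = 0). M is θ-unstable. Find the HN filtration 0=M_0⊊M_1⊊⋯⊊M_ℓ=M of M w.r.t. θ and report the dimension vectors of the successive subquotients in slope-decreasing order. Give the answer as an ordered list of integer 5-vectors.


Via rank(M_{q-1}∘⋯∘M_p): M ≅ I[1,3], I[2,2]^2, I[4,4]^2, I[4,5]^2.
μ_θ-semistable layers: μ^(1)=7; μ^(2)=3/2; μ^(3)=0; μ^(4)=-1; μ^(5)=-3

((0, 0, 1, 0, 0); (1, 1, 0, 0, 0); (0, 0, 0, 0, 2); (0, 0, 0, 4, 0); (0, 2, 0, 0, 0))


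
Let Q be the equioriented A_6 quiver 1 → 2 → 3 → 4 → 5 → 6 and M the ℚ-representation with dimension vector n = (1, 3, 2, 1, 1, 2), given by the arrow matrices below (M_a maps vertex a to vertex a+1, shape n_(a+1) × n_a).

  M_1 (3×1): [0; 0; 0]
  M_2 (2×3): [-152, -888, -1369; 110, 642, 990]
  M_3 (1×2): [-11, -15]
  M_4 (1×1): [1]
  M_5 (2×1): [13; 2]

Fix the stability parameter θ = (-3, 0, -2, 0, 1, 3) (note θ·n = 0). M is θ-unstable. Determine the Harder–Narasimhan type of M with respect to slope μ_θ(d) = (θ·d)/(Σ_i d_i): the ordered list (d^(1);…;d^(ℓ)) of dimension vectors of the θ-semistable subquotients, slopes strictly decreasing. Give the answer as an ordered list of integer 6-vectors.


Interval decomposition of M: I[1,1], I[2,2], I[2,3], I[2,6], I[6,6].
HN type (ℓ=5): μ^(1)=3; μ^(2)=1; μ^(3)=0; μ^(4)=-1; μ^(5)=-3

((0, 0, 0, 0, 0, 2); (0, 0, 0, 0, 1, 0); (0, 1, 0, 1, 0, 0); (0, 2, 2, 0, 0, 0); (1, 0, 0, 0, 0, 0))


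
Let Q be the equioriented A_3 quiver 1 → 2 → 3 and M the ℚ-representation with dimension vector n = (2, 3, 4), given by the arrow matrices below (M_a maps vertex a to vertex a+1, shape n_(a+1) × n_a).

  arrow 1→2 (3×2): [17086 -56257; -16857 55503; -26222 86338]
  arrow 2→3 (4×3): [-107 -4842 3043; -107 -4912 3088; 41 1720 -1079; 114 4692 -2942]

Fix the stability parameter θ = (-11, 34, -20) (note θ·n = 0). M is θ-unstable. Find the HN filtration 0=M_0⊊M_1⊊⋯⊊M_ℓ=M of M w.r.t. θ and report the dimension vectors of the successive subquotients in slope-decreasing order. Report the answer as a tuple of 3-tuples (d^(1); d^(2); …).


Via rank(M_{q-1}∘⋯∘M_p): M ≅ I[1,3]^2, I[2,3], I[3,3].
μ_θ-semistable layers: μ^(1)=7; μ^(2)=-11; μ^(3)=-20

((0, 3, 3); (2, 0, 0); (0, 0, 1))


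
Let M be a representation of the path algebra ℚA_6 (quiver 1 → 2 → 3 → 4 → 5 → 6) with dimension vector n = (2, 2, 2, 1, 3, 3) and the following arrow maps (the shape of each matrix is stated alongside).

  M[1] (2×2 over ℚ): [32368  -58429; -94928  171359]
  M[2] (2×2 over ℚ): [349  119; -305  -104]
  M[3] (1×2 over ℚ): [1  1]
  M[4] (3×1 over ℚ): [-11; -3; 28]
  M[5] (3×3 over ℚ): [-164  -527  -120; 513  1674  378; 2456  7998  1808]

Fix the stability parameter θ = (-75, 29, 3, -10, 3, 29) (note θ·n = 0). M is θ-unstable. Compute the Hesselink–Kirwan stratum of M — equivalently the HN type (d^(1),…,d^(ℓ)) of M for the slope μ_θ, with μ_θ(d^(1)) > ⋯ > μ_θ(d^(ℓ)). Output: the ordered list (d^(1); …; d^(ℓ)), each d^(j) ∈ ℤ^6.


Via rank(M_{q-1}∘⋯∘M_p): M ≅ I[1,1], I[1,6], I[2,3], I[5,5], I[5,6], I[6,6].
μ_θ-semistable layers: μ^(1)=29; μ^(2)=16; μ^(3)=25/4; μ^(4)=3; μ^(5)=-75

((0, 0, 0, 0, 0, 3); (0, 1, 1, 0, 0, 0); (0, 1, 1, 1, 1, 0); (0, 0, 0, 0, 2, 0); (2, 0, 0, 0, 0, 0))


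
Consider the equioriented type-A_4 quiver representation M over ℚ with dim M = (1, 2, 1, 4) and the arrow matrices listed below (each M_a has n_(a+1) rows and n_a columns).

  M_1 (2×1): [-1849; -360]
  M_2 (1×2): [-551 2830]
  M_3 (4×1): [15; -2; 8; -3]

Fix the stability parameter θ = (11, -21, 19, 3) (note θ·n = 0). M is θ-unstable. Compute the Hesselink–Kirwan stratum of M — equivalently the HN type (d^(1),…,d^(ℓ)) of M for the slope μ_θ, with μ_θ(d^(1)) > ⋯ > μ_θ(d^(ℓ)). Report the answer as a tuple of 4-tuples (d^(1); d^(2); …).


Via rank(M_{q-1}∘⋯∘M_p): M ≅ I[1,4], I[2,2], I[4,4]^3.
μ_θ-semistable layers: μ^(1)=11; μ^(2)=3; μ^(3)=-5; μ^(4)=-21

((0, 0, 1, 1); (0, 0, 0, 3); (1, 1, 0, 0); (0, 1, 0, 0))


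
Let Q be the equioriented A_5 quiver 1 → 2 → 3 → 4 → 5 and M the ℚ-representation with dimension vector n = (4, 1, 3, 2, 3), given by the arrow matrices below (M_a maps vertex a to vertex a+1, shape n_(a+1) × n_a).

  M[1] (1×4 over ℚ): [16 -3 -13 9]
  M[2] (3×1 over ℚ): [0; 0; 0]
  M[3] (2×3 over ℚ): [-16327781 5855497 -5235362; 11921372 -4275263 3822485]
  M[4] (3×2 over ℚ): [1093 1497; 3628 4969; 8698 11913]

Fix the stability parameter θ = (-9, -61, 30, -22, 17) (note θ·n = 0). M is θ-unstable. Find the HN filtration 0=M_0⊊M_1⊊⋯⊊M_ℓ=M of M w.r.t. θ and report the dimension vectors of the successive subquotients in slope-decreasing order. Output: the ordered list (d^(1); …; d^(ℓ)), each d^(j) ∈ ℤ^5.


Barcode: M ≅ I[1,1]^3, I[1,2], I[3,3], I[3,5]^2, I[5,5]. HN layers by μ_θ (5 steps, strictly decreasing):
  μ^(1)=30; μ^(2)=17; μ^(3)=4; μ^(4)=-9; μ^(5)=-35

((0, 0, 1, 0, 0); (0, 0, 0, 0, 3); (0, 0, 2, 2, 0); (3, 0, 0, 0, 0); (1, 1, 0, 0, 0))


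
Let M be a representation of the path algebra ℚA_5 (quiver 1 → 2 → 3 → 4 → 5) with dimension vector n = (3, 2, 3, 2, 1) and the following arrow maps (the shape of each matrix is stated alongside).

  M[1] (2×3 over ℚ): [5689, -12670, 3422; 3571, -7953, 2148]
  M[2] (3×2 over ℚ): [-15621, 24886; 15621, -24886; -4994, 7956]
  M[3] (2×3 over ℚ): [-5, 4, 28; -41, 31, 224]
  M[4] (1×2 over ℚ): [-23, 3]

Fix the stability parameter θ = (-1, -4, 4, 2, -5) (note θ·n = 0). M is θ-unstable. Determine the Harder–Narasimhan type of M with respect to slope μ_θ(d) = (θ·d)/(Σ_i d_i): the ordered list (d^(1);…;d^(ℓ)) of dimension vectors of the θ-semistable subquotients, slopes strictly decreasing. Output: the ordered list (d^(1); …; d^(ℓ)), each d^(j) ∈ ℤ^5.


Interval decomposition of M: I[1,1], I[1,3], I[1,5], I[3,4].
HN type (ℓ=5): μ^(1)=4; μ^(2)=3; μ^(3)=1/3; μ^(4)=-1; μ^(5)=-5/2

((0, 0, 1, 0, 0); (0, 0, 1, 1, 0); (0, 0, 1, 1, 1); (1, 0, 0, 0, 0); (2, 2, 0, 0, 0))


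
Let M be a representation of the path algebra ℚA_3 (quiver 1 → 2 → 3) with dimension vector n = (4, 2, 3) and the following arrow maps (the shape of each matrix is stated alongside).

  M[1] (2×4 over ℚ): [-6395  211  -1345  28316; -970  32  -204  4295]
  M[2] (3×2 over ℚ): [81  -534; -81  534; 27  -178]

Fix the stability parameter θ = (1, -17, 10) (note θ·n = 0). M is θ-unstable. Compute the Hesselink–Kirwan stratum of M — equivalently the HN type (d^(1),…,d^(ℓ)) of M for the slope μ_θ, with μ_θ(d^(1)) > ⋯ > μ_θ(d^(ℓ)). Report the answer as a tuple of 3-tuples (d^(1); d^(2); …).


Barcode: M ≅ I[1,1]^2, I[1,2], I[1,3], I[3,3]^2. HN layers by μ_θ (3 steps, strictly decreasing):
  μ^(1)=10; μ^(2)=1; μ^(3)=-8

((0, 0, 3); (2, 0, 0); (2, 2, 0))


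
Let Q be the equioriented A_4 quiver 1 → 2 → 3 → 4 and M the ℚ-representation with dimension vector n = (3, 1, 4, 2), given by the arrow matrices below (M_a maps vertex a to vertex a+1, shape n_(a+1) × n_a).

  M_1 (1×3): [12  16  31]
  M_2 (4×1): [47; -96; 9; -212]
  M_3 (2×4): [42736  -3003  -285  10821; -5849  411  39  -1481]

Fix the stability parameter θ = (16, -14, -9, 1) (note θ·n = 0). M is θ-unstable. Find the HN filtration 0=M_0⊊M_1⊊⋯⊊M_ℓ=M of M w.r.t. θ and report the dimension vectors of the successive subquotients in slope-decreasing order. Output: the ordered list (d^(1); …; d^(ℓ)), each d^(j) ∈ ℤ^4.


Barcode: M ≅ I[1,1]^2, I[1,4], I[3,3]^2, I[3,4]. HN layers by μ_θ (4 steps, strictly decreasing):
  μ^(1)=16; μ^(2)=1; μ^(3)=-7/3; μ^(4)=-9

((2, 0, 0, 0); (0, 0, 0, 2); (1, 1, 1, 0); (0, 0, 3, 0))


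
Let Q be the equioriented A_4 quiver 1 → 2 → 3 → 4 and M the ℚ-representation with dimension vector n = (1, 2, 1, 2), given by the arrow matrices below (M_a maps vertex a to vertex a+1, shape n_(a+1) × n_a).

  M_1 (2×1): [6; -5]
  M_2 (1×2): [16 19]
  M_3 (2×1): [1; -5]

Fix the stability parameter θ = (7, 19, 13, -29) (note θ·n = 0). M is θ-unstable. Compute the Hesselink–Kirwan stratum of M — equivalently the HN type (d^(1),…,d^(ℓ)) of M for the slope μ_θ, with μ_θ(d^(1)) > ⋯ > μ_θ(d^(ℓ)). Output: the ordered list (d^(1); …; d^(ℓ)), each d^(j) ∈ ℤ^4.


Via rank(M_{q-1}∘⋯∘M_p): M ≅ I[1,4], I[2,2], I[4,4].
μ_θ-semistable layers: μ^(1)=19; μ^(2)=5/2; μ^(3)=-29

((0, 1, 0, 0); (1, 1, 1, 1); (0, 0, 0, 1))


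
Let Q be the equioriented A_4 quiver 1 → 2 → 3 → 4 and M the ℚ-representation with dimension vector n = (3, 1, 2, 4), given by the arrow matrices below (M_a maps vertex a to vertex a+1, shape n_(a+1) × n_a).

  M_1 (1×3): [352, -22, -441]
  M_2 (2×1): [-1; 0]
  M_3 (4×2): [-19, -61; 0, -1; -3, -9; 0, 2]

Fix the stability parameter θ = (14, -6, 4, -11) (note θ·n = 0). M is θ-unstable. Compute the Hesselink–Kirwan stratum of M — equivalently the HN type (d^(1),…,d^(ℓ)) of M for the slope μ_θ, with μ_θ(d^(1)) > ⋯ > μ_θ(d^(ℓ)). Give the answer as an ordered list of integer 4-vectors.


Barcode: M ≅ I[1,1]^2, I[1,4], I[3,4], I[4,4]^2. HN layers by μ_θ (4 steps, strictly decreasing):
  μ^(1)=14; μ^(2)=1/4; μ^(3)=-7/2; μ^(4)=-11

((2, 0, 0, 0); (1, 1, 1, 1); (0, 0, 1, 1); (0, 0, 0, 2))


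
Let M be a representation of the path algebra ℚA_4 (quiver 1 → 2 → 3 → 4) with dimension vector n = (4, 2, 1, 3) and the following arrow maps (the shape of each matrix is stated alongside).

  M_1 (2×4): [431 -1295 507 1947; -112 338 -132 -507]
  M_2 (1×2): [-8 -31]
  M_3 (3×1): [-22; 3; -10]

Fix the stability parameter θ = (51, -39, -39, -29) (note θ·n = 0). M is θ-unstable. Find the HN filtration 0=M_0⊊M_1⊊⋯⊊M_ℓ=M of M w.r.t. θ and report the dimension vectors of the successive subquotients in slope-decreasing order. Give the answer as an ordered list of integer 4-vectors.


Barcode: M ≅ I[1,1]^2, I[1,2], I[1,4], I[4,4]^2. HN layers by μ_θ (4 steps, strictly decreasing):
  μ^(1)=51; μ^(2)=6; μ^(3)=-14; μ^(4)=-29

((2, 0, 0, 0); (1, 1, 0, 0); (1, 1, 1, 1); (0, 0, 0, 2))


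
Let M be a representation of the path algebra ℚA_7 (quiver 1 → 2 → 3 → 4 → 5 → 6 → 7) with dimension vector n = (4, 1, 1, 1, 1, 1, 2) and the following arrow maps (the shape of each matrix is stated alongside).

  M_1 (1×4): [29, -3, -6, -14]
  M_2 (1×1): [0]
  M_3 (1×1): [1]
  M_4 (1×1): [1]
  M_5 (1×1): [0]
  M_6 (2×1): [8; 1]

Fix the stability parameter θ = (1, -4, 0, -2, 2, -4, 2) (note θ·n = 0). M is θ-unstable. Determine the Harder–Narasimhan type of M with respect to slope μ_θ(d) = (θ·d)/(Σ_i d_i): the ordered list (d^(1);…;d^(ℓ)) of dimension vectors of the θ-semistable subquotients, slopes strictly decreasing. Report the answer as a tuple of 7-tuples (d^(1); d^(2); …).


Interval decomposition of M: I[1,1]^3, I[1,2], I[3,5], I[6,7], I[7,7].
HN type (ℓ=5): μ^(1)=2; μ^(2)=1; μ^(3)=-1; μ^(4)=-3/2; μ^(5)=-4

((0, 0, 0, 0, 1, 0, 2); (3, 0, 0, 0, 0, 0, 0); (0, 0, 1, 1, 0, 0, 0); (1, 1, 0, 0, 0, 0, 0); (0, 0, 0, 0, 0, 1, 0))


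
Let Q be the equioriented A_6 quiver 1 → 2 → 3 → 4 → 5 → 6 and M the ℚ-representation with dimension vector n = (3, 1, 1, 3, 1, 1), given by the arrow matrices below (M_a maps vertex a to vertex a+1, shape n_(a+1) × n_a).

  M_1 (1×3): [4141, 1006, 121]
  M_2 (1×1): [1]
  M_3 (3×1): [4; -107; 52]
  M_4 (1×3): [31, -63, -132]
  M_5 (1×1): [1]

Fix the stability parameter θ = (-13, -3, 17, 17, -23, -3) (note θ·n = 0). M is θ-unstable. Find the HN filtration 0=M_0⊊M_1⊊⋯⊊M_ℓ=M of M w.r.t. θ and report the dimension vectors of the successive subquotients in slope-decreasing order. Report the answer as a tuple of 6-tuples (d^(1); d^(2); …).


Via rank(M_{q-1}∘⋯∘M_p): M ≅ I[1,1]^2, I[1,6], I[4,4]^2.
μ_θ-semistable layers: μ^(1)=17; μ^(2)=2; μ^(3)=-3; μ^(4)=-13

((0, 0, 0, 2, 0, 0); (0, 0, 1, 1, 1, 1); (0, 1, 0, 0, 0, 0); (3, 0, 0, 0, 0, 0))


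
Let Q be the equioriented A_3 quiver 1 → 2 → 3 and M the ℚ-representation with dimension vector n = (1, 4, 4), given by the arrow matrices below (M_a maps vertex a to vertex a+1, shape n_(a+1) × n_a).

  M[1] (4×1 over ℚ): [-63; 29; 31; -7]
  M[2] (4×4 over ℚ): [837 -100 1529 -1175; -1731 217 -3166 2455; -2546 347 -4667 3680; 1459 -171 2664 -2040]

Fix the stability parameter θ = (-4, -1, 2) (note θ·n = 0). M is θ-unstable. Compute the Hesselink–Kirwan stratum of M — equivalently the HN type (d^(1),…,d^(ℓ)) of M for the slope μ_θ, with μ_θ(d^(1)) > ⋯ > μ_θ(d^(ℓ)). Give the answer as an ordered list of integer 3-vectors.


Barcode: M ≅ I[1,3], I[2,2], I[2,3]^2, I[3,3]. HN layers by μ_θ (3 steps, strictly decreasing):
  μ^(1)=2; μ^(2)=-1; μ^(3)=-4

((0, 0, 4); (0, 4, 0); (1, 0, 0))


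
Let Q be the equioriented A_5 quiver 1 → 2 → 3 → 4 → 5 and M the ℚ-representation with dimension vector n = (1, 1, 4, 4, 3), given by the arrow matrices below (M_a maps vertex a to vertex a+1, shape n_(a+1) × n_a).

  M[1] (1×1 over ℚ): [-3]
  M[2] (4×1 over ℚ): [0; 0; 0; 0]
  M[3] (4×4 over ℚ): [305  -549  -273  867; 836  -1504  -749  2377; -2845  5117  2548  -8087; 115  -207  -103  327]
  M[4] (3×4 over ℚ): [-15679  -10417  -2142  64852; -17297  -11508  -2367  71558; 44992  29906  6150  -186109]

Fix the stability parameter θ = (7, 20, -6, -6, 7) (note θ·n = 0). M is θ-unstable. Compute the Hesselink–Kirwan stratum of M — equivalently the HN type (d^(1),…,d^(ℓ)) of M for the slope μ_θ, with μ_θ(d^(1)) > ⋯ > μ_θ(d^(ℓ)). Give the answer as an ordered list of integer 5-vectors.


Interval decomposition of M: I[1,2], I[3,3], I[3,5]^3, I[4,4].
HN type (ℓ=3): μ^(1)=20; μ^(2)=7; μ^(3)=-6

((0, 1, 0, 0, 0); (1, 0, 0, 0, 3); (0, 0, 4, 4, 0))


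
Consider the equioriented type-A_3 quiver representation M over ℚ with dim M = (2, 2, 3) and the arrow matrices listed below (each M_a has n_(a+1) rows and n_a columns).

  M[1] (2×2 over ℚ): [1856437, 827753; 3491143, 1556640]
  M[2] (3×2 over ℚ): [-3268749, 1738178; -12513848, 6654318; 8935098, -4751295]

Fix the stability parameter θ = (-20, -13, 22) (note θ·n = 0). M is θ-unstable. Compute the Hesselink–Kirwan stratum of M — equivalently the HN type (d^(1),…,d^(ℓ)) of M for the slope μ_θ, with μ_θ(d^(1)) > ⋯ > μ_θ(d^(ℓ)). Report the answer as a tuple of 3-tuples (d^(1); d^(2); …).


Interval decomposition of M: I[1,3]^2, I[3,3].
HN type (ℓ=3): μ^(1)=22; μ^(2)=-13; μ^(3)=-20

((0, 0, 3); (0, 2, 0); (2, 0, 0))


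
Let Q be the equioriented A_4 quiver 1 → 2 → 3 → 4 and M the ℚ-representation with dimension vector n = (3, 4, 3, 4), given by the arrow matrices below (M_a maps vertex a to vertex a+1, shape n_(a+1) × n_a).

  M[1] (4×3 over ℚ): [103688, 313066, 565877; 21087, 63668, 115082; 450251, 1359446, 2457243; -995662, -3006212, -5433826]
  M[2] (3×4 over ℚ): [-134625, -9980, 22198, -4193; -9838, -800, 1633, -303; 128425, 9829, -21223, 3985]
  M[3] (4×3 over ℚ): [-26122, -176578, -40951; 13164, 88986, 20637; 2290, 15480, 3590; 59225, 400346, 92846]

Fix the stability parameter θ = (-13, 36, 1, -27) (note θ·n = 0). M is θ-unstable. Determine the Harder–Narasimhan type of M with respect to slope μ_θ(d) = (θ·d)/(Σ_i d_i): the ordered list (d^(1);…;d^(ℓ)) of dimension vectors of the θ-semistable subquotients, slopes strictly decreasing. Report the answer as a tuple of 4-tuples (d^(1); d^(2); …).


Barcode: M ≅ I[1,1], I[1,4]^2, I[2,2], I[2,3], I[4,4]^2. HN layers by μ_θ (5 steps, strictly decreasing):
  μ^(1)=36; μ^(2)=37/2; μ^(3)=10/3; μ^(4)=-13; μ^(5)=-27

((0, 1, 0, 0); (0, 1, 1, 0); (0, 2, 2, 2); (3, 0, 0, 0); (0, 0, 0, 2))


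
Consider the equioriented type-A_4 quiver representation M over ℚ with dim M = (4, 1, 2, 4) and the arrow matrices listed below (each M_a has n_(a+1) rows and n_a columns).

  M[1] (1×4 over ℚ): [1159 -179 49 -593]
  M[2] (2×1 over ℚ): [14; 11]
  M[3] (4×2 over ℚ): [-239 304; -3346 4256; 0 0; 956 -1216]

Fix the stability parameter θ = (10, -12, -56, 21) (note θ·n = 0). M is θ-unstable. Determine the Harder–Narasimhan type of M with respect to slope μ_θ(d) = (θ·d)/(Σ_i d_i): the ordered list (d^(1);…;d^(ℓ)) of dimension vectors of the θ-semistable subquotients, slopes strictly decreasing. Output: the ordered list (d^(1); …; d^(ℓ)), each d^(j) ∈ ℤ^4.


Barcode: M ≅ I[1,1]^3, I[1,4], I[3,3], I[4,4]^3. HN layers by μ_θ (4 steps, strictly decreasing):
  μ^(1)=21; μ^(2)=10; μ^(3)=-58/3; μ^(4)=-56

((0, 0, 0, 4); (3, 0, 0, 0); (1, 1, 1, 0); (0, 0, 1, 0))


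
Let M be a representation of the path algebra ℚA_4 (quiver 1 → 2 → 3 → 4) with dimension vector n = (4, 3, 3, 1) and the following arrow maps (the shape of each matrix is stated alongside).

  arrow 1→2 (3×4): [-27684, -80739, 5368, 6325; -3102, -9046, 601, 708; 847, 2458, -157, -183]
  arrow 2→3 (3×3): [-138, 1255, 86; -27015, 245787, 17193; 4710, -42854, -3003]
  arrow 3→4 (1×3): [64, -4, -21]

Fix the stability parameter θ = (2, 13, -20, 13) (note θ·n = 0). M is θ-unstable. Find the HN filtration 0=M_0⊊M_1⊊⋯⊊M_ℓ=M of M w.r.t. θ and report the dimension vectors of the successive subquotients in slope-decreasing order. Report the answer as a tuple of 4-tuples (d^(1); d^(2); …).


Barcode: M ≅ I[1,1], I[1,3]^2, I[1,4]. HN layers by μ_θ (3 steps, strictly decreasing):
  μ^(1)=13; μ^(2)=2; μ^(3)=-5/3

((0, 0, 0, 1); (1, 0, 0, 0); (3, 3, 3, 0))


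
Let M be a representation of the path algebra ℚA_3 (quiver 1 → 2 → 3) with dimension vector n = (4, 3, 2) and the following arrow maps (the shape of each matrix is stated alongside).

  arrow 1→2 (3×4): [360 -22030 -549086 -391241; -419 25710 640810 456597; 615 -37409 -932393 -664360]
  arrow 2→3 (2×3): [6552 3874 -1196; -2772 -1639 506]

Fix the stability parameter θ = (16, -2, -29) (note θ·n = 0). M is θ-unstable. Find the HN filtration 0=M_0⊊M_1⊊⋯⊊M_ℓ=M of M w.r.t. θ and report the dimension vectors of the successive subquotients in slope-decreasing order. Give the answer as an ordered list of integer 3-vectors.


Interval decomposition of M: I[1,1], I[1,2]^2, I[1,3], I[3,3].
HN type (ℓ=4): μ^(1)=16; μ^(2)=7; μ^(3)=-5; μ^(4)=-29

((1, 0, 0); (2, 2, 0); (1, 1, 1); (0, 0, 1))


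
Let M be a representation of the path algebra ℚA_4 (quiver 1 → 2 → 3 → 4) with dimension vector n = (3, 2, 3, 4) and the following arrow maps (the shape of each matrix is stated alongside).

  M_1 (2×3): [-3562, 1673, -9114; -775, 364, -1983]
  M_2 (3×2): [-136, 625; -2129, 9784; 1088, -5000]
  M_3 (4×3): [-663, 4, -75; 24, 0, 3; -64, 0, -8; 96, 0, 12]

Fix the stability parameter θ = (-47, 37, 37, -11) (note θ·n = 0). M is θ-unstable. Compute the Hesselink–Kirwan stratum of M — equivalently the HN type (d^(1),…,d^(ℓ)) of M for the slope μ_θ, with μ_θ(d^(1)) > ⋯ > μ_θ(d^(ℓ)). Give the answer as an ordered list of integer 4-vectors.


Barcode: M ≅ I[1,1], I[1,3], I[1,4], I[3,4], I[4,4]^2. HN layers by μ_θ (5 steps, strictly decreasing):
  μ^(1)=37; μ^(2)=21; μ^(3)=13; μ^(4)=-11; μ^(5)=-47

((0, 1, 1, 0); (0, 1, 1, 1); (0, 0, 1, 1); (0, 0, 0, 2); (3, 0, 0, 0))


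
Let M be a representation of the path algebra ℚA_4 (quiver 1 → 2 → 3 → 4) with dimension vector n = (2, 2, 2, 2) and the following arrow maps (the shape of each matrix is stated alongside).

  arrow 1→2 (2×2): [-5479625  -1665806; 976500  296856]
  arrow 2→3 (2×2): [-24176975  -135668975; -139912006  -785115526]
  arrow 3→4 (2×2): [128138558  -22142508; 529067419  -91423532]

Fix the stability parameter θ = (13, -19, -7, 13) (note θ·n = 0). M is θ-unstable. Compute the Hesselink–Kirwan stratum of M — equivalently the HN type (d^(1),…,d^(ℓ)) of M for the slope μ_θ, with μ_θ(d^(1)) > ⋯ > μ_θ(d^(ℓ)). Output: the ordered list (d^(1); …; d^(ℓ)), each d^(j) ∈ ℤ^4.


Via rank(M_{q-1}∘⋯∘M_p): M ≅ I[1,1], I[1,4], I[2,2], I[3,4].
μ_θ-semistable layers: μ^(1)=13; μ^(2)=-13/3; μ^(3)=-7; μ^(4)=-19

((1, 0, 0, 2); (1, 1, 1, 0); (0, 0, 1, 0); (0, 1, 0, 0))


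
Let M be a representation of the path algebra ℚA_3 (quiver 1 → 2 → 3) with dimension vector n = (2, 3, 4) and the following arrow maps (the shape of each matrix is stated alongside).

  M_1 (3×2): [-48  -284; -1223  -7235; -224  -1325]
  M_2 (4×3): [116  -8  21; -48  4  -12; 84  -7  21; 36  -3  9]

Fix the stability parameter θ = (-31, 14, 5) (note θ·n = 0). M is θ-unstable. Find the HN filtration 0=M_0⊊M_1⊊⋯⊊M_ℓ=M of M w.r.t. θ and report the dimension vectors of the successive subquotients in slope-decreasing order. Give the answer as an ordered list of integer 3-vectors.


Interval decomposition of M: I[1,3]^2, I[2,2], I[3,3]^2.
HN type (ℓ=4): μ^(1)=14; μ^(2)=19/2; μ^(3)=5; μ^(4)=-31

((0, 1, 0); (0, 2, 2); (0, 0, 2); (2, 0, 0))


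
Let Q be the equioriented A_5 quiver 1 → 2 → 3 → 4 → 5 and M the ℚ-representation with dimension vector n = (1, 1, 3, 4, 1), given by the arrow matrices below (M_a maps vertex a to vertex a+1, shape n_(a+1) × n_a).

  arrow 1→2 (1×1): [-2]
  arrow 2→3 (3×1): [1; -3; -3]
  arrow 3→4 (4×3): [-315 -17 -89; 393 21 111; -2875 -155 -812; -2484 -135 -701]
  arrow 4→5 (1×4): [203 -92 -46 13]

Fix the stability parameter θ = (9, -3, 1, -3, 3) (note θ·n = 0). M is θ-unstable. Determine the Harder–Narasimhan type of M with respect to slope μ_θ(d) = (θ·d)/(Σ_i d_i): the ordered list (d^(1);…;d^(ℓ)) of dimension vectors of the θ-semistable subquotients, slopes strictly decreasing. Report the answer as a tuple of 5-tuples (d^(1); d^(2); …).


Interval decomposition of M: I[1,5], I[3,4]^2, I[4,4].
HN type (ℓ=4): μ^(1)=3; μ^(2)=1; μ^(3)=-1; μ^(4)=-3

((0, 0, 0, 0, 1); (1, 1, 1, 1, 0); (0, 0, 2, 2, 0); (0, 0, 0, 1, 0))


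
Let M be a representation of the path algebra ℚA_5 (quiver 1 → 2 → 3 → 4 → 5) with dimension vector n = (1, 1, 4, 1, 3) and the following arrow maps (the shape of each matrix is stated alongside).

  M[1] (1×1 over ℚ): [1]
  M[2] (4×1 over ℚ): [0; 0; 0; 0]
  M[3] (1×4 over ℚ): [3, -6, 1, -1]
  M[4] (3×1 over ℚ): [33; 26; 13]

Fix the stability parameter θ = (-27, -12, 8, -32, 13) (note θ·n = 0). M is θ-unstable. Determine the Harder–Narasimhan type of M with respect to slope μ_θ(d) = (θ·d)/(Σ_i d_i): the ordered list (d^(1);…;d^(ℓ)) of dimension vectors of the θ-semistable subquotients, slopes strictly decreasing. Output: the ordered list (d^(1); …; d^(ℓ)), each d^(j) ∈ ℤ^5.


Barcode: M ≅ I[1,2], I[3,3]^3, I[3,5], I[5,5]^2. HN layers by μ_θ (4 steps, strictly decreasing):
  μ^(1)=13; μ^(2)=8; μ^(3)=-12; μ^(4)=-27

((0, 0, 0, 0, 3); (0, 0, 3, 0, 0); (0, 1, 1, 1, 0); (1, 0, 0, 0, 0))


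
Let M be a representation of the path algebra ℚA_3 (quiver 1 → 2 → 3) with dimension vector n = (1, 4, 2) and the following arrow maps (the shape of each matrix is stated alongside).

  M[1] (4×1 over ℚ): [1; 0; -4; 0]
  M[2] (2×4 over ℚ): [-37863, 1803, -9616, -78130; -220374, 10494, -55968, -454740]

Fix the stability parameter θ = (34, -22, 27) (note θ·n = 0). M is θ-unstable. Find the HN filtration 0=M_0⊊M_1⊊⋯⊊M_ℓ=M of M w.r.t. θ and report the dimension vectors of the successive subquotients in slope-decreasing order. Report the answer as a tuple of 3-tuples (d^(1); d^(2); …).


Interval decomposition of M: I[1,3], I[2,2]^3, I[3,3].
HN type (ℓ=3): μ^(1)=27; μ^(2)=6; μ^(3)=-22

((0, 0, 2); (1, 1, 0); (0, 3, 0))


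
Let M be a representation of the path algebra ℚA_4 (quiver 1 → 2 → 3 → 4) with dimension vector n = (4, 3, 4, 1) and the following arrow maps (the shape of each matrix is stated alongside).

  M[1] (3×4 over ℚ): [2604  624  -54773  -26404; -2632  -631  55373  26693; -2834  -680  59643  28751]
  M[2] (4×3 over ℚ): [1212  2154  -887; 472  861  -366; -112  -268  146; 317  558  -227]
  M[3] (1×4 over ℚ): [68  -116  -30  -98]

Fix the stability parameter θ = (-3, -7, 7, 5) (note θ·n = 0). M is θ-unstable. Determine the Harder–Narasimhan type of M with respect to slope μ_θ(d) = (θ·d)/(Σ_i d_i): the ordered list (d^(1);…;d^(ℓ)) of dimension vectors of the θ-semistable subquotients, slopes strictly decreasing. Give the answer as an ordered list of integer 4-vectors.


Barcode: M ≅ I[1,1], I[1,3]^2, I[1,4], I[3,3]. HN layers by μ_θ (4 steps, strictly decreasing):
  μ^(1)=7; μ^(2)=6; μ^(3)=-3; μ^(4)=-5

((0, 0, 3, 0); (0, 0, 1, 1); (1, 0, 0, 0); (3, 3, 0, 0))


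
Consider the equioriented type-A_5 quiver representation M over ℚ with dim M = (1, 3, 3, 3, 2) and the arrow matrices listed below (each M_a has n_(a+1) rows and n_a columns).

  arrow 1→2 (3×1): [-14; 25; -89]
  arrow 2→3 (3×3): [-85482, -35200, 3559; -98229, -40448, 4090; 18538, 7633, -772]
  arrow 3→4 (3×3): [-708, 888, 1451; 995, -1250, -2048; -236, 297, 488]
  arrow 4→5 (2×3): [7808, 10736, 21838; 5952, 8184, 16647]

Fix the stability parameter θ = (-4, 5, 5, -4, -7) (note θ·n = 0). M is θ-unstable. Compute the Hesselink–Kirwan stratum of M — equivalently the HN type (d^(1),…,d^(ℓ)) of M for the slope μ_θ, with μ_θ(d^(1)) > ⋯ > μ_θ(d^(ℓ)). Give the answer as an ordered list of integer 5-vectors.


Interval decomposition of M: I[1,4], I[2,4], I[2,5], I[5,5].
HN type (ℓ=4): μ^(1)=2; μ^(2)=-1/4; μ^(3)=-4; μ^(4)=-7

((0, 2, 2, 2, 0); (0, 1, 1, 1, 1); (1, 0, 0, 0, 0); (0, 0, 0, 0, 1))


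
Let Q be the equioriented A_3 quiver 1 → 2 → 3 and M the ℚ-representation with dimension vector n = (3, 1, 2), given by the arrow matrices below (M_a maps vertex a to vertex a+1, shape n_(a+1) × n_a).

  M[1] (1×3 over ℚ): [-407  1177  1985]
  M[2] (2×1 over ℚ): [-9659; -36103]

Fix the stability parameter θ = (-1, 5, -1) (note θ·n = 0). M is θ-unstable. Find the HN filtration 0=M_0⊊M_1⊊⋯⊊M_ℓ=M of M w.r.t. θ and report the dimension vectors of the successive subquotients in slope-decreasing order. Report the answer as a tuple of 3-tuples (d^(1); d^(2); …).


Barcode: M ≅ I[1,1]^2, I[1,3], I[3,3]. HN layers by μ_θ (2 steps, strictly decreasing):
  μ^(1)=2; μ^(2)=-1

((0, 1, 1); (3, 0, 1))


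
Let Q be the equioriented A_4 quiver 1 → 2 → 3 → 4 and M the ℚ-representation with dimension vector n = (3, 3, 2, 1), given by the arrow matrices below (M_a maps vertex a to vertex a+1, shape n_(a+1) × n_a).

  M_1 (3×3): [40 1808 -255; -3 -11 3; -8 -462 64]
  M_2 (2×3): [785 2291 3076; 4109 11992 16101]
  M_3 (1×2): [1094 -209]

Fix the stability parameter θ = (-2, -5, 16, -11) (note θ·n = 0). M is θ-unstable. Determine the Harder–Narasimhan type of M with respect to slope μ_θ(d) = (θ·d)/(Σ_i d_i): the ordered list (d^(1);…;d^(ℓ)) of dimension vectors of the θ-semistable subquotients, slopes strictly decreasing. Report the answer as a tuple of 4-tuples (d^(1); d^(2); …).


Via rank(M_{q-1}∘⋯∘M_p): M ≅ I[1,2], I[1,3], I[1,4].
μ_θ-semistable layers: μ^(1)=16; μ^(2)=5/2; μ^(3)=-7/2

((0, 0, 1, 0); (0, 0, 1, 1); (3, 3, 0, 0))


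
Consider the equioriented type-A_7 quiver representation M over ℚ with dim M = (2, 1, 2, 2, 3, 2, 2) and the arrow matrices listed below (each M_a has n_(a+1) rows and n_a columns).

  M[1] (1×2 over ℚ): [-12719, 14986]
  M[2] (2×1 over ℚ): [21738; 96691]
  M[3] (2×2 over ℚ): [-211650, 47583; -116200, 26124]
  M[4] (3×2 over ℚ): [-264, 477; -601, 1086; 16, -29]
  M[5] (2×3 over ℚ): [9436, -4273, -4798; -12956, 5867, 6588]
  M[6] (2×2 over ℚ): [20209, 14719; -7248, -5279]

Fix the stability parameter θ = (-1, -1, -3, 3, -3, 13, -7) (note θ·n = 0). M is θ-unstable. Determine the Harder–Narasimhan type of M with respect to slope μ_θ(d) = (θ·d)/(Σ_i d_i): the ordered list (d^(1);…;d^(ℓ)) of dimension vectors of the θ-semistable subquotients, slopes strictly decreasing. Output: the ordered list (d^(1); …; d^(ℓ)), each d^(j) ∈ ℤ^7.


Interval decomposition of M: I[1,1], I[1,7], I[3,3], I[4,7], I[5,5].
HN type (ℓ=5): μ^(1)=3; μ^(2)=0; μ^(3)=-1; μ^(4)=-5/3; μ^(5)=-3

((0, 0, 0, 0, 0, 2, 2); (0, 0, 0, 2, 2, 0, 0); (1, 0, 0, 0, 0, 0, 0); (1, 1, 1, 0, 0, 0, 0); (0, 0, 1, 0, 1, 0, 0))


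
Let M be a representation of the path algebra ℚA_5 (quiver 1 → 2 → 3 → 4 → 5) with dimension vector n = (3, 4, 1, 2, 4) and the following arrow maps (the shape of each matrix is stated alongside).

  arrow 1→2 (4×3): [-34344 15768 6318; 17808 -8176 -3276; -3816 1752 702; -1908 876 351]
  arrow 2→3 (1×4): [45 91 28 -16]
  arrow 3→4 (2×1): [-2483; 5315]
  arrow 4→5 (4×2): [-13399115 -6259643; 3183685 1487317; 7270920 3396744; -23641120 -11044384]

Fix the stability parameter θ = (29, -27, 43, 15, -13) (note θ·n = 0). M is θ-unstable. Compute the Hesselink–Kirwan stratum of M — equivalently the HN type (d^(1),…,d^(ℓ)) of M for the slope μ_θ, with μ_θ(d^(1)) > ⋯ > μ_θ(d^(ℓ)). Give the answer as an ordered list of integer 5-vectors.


Interval decomposition of M: I[1,1]^2, I[1,4], I[2,2]^3, I[4,5], I[5,5]^3.
HN type (ℓ=4): μ^(1)=29; μ^(2)=1; μ^(3)=-13; μ^(4)=-27

((2, 0, 1, 1, 0); (1, 1, 0, 1, 1); (0, 0, 0, 0, 3); (0, 3, 0, 0, 0))


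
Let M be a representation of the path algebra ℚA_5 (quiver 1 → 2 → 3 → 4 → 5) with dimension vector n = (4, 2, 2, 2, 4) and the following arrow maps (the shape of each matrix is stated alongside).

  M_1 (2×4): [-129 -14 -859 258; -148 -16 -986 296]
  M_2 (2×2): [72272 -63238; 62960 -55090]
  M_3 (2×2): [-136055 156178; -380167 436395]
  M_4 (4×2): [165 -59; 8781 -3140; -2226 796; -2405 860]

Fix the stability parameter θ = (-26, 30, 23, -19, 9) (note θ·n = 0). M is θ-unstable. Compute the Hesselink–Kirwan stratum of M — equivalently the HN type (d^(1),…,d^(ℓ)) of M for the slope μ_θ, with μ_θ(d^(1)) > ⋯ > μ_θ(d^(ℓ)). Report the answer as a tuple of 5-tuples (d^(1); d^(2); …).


Barcode: M ≅ I[1,1]^2, I[1,2], I[1,5], I[3,5], I[5,5]^2. HN layers by μ_θ (5 steps, strictly decreasing):
  μ^(1)=30; μ^(2)=43/4; μ^(3)=9; μ^(4)=2; μ^(5)=-26

((0, 1, 0, 0, 0); (0, 1, 1, 1, 1); (0, 0, 0, 0, 3); (0, 0, 1, 1, 0); (4, 0, 0, 0, 0))


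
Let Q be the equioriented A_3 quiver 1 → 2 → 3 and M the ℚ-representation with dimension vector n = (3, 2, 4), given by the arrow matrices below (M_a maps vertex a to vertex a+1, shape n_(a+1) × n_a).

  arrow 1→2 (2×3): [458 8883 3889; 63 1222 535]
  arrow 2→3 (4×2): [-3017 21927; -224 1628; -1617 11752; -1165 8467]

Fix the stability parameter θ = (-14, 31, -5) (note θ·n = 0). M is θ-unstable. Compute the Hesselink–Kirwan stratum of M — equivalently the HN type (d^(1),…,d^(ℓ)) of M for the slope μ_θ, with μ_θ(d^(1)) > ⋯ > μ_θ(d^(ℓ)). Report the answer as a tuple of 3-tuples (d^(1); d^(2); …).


Via rank(M_{q-1}∘⋯∘M_p): M ≅ I[1,1], I[1,3]^2, I[3,3]^2.
μ_θ-semistable layers: μ^(1)=13; μ^(2)=-5; μ^(3)=-14

((0, 2, 2); (0, 0, 2); (3, 0, 0))


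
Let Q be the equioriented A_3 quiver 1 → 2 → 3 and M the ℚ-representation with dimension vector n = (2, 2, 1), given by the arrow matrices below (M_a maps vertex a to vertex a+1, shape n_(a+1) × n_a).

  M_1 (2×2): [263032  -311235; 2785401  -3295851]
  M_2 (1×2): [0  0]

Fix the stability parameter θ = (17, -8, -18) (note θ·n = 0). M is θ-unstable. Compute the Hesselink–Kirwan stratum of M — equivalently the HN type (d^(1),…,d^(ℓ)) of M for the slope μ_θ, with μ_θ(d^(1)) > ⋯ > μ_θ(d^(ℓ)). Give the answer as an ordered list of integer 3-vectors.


Barcode: M ≅ I[1,2]^2, I[3,3]. HN layers by μ_θ (2 steps, strictly decreasing):
  μ^(1)=9/2; μ^(2)=-18

((2, 2, 0); (0, 0, 1))


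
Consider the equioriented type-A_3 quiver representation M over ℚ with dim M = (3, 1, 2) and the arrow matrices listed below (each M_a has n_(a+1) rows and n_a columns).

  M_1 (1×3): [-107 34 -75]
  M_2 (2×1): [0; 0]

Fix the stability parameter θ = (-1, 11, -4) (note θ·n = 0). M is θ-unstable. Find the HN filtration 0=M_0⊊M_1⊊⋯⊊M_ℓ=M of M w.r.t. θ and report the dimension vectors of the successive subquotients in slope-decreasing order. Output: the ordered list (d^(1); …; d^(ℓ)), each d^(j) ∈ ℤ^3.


Barcode: M ≅ I[1,1]^2, I[1,2], I[3,3]^2. HN layers by μ_θ (3 steps, strictly decreasing):
  μ^(1)=11; μ^(2)=-1; μ^(3)=-4

((0, 1, 0); (3, 0, 0); (0, 0, 2))


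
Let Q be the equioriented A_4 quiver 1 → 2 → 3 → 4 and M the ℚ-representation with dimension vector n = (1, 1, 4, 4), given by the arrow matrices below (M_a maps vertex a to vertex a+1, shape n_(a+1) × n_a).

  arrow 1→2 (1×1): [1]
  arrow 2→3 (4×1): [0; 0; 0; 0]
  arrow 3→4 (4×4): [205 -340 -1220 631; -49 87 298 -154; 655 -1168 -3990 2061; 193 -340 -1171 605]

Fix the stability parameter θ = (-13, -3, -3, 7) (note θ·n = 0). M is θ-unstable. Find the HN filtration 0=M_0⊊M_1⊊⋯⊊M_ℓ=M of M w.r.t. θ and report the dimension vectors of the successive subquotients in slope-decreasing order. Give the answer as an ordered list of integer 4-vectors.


Barcode: M ≅ I[1,2], I[3,3], I[3,4]^3, I[4,4]. HN layers by μ_θ (3 steps, strictly decreasing):
  μ^(1)=7; μ^(2)=-3; μ^(3)=-13

((0, 0, 0, 4); (0, 1, 4, 0); (1, 0, 0, 0))


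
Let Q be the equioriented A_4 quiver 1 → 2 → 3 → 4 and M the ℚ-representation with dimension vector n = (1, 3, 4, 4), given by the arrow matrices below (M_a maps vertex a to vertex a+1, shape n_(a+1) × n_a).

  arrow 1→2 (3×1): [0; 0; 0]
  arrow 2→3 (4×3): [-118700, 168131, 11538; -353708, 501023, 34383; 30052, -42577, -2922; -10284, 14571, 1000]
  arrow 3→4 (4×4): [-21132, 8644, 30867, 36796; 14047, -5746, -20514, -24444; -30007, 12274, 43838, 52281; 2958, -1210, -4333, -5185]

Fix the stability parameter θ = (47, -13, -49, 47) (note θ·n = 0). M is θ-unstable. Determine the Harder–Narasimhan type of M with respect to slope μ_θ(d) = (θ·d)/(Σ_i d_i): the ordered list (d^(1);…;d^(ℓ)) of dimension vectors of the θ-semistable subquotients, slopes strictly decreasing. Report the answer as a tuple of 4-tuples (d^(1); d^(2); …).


Interval decomposition of M: I[1,1], I[2,2], I[2,4]^2, I[3,4]^2.
HN type (ℓ=4): μ^(1)=47; μ^(2)=-13; μ^(3)=-31; μ^(4)=-49

((1, 0, 0, 4); (0, 1, 0, 0); (0, 2, 2, 0); (0, 0, 2, 0))


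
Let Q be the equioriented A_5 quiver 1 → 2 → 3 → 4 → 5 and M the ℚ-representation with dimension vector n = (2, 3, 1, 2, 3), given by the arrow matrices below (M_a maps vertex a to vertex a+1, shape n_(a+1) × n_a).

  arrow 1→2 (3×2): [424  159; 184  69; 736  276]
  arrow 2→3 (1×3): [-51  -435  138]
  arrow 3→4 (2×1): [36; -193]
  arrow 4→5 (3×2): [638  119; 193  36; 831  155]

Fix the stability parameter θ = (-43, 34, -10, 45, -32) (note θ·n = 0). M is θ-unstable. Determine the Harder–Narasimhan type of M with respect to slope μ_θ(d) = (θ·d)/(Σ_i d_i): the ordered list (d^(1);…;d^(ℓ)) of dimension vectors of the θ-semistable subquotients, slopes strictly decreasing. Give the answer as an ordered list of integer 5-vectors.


Interval decomposition of M: I[1,1], I[1,5], I[2,2]^2, I[4,5], I[5,5].
HN type (ℓ=5): μ^(1)=34; μ^(2)=37/4; μ^(3)=13/2; μ^(4)=-32; μ^(5)=-43

((0, 2, 0, 0, 0); (0, 1, 1, 1, 1); (0, 0, 0, 1, 1); (0, 0, 0, 0, 1); (2, 0, 0, 0, 0))


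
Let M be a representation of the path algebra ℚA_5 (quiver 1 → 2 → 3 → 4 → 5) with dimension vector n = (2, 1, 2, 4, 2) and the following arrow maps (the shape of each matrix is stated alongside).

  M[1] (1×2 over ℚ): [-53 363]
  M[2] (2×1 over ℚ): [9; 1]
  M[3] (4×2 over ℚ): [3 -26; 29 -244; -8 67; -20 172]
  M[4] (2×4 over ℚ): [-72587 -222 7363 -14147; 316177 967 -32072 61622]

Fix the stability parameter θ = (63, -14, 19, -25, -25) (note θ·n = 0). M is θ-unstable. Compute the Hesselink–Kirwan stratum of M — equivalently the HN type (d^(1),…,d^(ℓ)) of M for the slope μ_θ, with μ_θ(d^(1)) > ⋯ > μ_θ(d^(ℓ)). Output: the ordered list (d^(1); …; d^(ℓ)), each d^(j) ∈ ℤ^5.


Via rank(M_{q-1}∘⋯∘M_p): M ≅ I[1,1], I[1,4], I[3,5], I[4,4], I[4,5].
μ_θ-semistable layers: μ^(1)=63; μ^(2)=43/4; μ^(3)=-31/3; μ^(4)=-25

((1, 0, 0, 0, 0); (1, 1, 1, 1, 0); (0, 0, 1, 1, 1); (0, 0, 0, 2, 1))
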